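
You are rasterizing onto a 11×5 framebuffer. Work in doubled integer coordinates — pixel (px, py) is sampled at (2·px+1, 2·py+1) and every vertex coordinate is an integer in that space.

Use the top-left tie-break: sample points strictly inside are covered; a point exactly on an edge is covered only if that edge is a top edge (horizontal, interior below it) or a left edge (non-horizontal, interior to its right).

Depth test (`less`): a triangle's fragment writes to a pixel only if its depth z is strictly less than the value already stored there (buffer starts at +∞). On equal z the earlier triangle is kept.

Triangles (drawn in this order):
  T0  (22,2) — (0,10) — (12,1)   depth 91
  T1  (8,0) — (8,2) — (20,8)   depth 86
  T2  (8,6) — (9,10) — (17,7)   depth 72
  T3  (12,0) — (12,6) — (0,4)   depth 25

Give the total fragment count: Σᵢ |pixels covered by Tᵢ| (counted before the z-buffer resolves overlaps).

T0:
  2·area = 102
  edge (22, 2)→(0, 10): d=(-22,8) right/bottom  bias=-1
  edge (0, 10)→(12, 1): d=(12,-9) top-left  bias=+0
  edge (12, 1)→(22, 2): d=(10,1) right/bottom  bias=-1
    (5,1)@(11, 3): e=[66,15,21] → #
    (6,1)@(13, 3): e=[50,33,19] → #
    (7,1)@(15, 3): e=[34,51,17] → #
    (8,1)@(17, 3): e=[18,69,15] → #
    (9,1)@(19, 3): e=[2,87,13] → #
    (10,1)@(21, 3): e=[-14,105,11] → ·
    (3,2)@(7, 5): e=[54,3,45] → #
    (4,2)@(9, 5): e=[38,21,43] → #
    (7,2)@(15, 5): e=[-10,75,37] → ·
    (8,2)@(17, 5): e=[-26,93,35] → ·
    (9,2)@(19, 5): e=[-42,111,33] → ·
    (2,3)@(5, 7): e=[26,9,67] → #
  covered (11 px):
    · · · · · · · · · · ·
    · · · · · # # # # # ·
    · · · # # # # · · · ·
    · · # # · · · · · · ·
    · · · · · · · · · · ·
T1:
  2·area = 24  (B↔C swapped to make it positive)
  edge (8, 0)→(20, 8): d=(12,8) right/bottom  bias=-1
  edge (20, 8)→(8, 2): d=(-12,-6) top-left  bias=+0
  edge (8, 2)→(8, 0): d=(0,-2) top-left  bias=+0
    (4,0)@(9, 1): e=[4,18,2] → #
    (5,0)@(11, 1): e=[-12,30,6] → ·
    (4,1)@(9, 3): e=[28,-6,2] → ·
    (5,1)@(11, 3): e=[12,6,6] → #
    (6,1)@(13, 3): e=[-4,18,10] → ·
    (5,2)@(11, 5): e=[36,-18,6] → ·
    (7,2)@(15, 5): e=[4,6,14] → #
    (8,2)@(17, 5): e=[-12,18,18] → ·
    (7,3)@(15, 7): e=[28,-18,14] → ·
  covered (3 px):
    · · · · # · · · · · ·
    · · · · · # · · · · ·
    · · · · · · · # · · ·
    · · · · · · · · · · ·
    · · · · · · · · · · ·
T2:
  2·area = 35  (B↔C swapped to make it positive)
  edge (8, 6)→(17, 7): d=(9,1) right/bottom  bias=-1
  edge (17, 7)→(9, 10): d=(-8,3) right/bottom  bias=-1
  edge (9, 10)→(8, 6): d=(-1,-4) top-left  bias=+0
    (4,3)@(9, 7): e=[8,24,3] → #
    (5,3)@(11, 7): e=[6,18,11] → #
    (6,3)@(13, 7): e=[4,12,19] → #
    (7,3)@(15, 7): e=[2,6,27] → #
    (8,3)@(17, 7): e=[0,0,35] → ·  [on edge]
    (4,4)@(9, 9): e=[26,8,1] → #
    (6,4)@(13, 9): e=[22,-4,17] → ·
    (7,4)@(15, 9): e=[20,-10,25] → ·
  covered (6 px):
    · · · · · · · · · · ·
    · · · · · · · · · · ·
    · · · · · · · · · · ·
    · · · · # # # # · · ·
    · · · · # # · · · · ·
T3:
  2·area = 72
  edge (12, 0)→(12, 6): d=(0,6) right/bottom  bias=-1
  edge (12, 6)→(0, 4): d=(-12,-2) top-left  bias=+0
  edge (0, 4)→(12, 0): d=(12,-4) top-left  bias=+0
    (4,0)@(9, 1): e=[18,54,0] → #  [on edge]
    (5,0)@(11, 1): e=[6,58,8] → #
    (6,0)@(13, 1): e=[-6,62,16] → ·
    (1,1)@(3, 3): e=[54,18,0] → #  [on edge]
    (2,1)@(5, 3): e=[42,22,8] → #
    (3,1)@(7, 3): e=[30,26,16] → #
    (6,1)@(13, 3): e=[-6,38,40] → ·
    (1,2)@(3, 5): e=[54,-6,24] → ·
    (2,2)@(5, 5): e=[42,-2,32] → ·
    (3,2)@(7, 5): e=[30,2,40] → #
    (6,2)@(13, 5): e=[-6,14,64] → ·
    (3,3)@(7, 7): e=[30,-22,64] → ·
  covered (10 px):
    · · · · # # · · · · ·
    · # # # # # · · · · ·
    · · · # # # · · · · ·
    · · · · · · · · · · ·
    · · · · · · · · · · ·

Final: 30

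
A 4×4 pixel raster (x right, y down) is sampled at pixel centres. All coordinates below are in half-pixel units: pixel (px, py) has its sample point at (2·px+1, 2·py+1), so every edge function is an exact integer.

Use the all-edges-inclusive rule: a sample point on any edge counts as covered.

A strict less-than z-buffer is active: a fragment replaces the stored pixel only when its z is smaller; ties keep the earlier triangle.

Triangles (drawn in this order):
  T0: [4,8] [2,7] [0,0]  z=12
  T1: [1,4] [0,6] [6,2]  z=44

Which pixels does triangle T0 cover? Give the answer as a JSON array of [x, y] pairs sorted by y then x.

T0:
  2·area = 12
  edge (4, 8)→(2, 7): d=(-2,-1) inclusive
  edge (2, 7)→(0, 0): d=(-2,-7) inclusive
  edge (0, 0)→(4, 8): d=(4,8) inclusive
    (0,1)@(1, 3): e=[7,1,4] → #
    (1,1)@(3, 3): e=[9,15,-12] → ·
    (0,2)@(1, 5): e=[3,-3,12] → ·
    (1,3)@(3, 7): e=[1,7,4] → #
    (2,3)@(5, 7): e=[3,21,-12] → ·
  covered (2 px):
    · · · ·
    # · · ·
    · · · ·
    · # · ·
T1:
  2·area = 8  (B↔C swapped to make it positive)
  edge (1, 4)→(6, 2): d=(5,-2) inclusive
  edge (6, 2)→(0, 6): d=(-6,4) inclusive
  edge (0, 6)→(1, 4): d=(1,-2) inclusive
    (0,2)@(1, 5): e=[5,2,1] → #
    (1,2)@(3, 5): e=[9,-6,5] → ·
    (0,3)@(1, 7): e=[15,-10,3] → ·
  covered (1 px):
    · · · ·
    · · · ·
    # · · ·
    · · · ·

Answer: [[0,1],[1,3]]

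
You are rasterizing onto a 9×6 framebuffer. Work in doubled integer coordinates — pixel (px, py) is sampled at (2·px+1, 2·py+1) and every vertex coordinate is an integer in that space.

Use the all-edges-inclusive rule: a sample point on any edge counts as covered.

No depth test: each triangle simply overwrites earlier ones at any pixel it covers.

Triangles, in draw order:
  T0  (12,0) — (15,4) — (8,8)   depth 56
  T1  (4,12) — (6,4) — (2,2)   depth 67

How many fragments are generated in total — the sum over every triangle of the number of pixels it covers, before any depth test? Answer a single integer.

T0:
  2·area = 40
  edge (12, 0)→(15, 4): d=(3,4) inclusive
  edge (15, 4)→(8, 8): d=(-7,4) inclusive
  edge (8, 8)→(12, 0): d=(4,-8) inclusive
    (5,1)@(11, 3): e=[13,23,4] → X
    (6,1)@(13, 3): e=[5,15,20] → X
    (7,1)@(15, 3): e=[-3,7,36] → .
    (5,2)@(11, 5): e=[19,9,12] → X
    (7,2)@(15, 5): e=[3,-7,44] → .
    (4,3)@(9, 7): e=[33,3,4] → X
    (5,3)@(11, 7): e=[25,-5,20] → .
    (6,3)@(13, 7): e=[17,-13,36] → .
    (4,4)@(9, 9): e=[39,-11,12] → .
  covered (5 px):
    . . . . . . . . .
    . . . . . X X . .
    . . . . . X X . .
    . . . . X . . . .
    . . . . . . . . .
    . . . . . . . . .
T1:
  2·area = 36  (B↔C swapped to make it positive)
  edge (4, 12)→(2, 2): d=(-2,-10) inclusive
  edge (2, 2)→(6, 4): d=(4,2) inclusive
  edge (6, 4)→(4, 12): d=(-2,8) inclusive
    (1,1)@(3, 3): e=[8,2,26] → X
    (2,1)@(5, 3): e=[28,-2,10] → .
    (1,2)@(3, 5): e=[4,10,22] → X
    (2,2)@(5, 5): e=[24,6,6] → X
    (3,2)@(7, 5): e=[44,2,-10] → .
    (1,3)@(3, 7): e=[0,18,18] → X  [on edge]
    (3,3)@(7, 7): e=[40,10,-14] → .
    (1,4)@(3, 9): e=[-4,26,14] → .
    (2,4)@(5, 9): e=[16,22,-2] → .
  covered (5 px):
    . . . . . . . . .
    . X . . . . . . .
    . X X . . . . . .
    . X X . . . . . .
    . . . . . . . . .
    . . . . . . . . .

Answer: 10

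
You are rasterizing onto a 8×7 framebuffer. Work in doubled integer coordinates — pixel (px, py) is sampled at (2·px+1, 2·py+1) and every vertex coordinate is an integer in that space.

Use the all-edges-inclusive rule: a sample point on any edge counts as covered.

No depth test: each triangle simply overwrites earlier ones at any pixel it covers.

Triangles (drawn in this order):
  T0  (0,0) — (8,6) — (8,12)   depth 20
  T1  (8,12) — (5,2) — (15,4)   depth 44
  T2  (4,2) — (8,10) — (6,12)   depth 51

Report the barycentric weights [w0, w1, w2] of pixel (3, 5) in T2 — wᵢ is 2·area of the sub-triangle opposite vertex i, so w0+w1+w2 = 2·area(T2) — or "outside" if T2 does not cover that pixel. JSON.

T0:
  2·area = 48
  edge (0, 0)→(8, 6): d=(8,6) inclusive
  edge (8, 6)→(8, 12): d=(0,6) inclusive
  edge (8, 12)→(0, 0): d=(-8,-12) inclusive
    (0,0)@(1, 1): e=[2,42,4] → █
    (1,0)@(3, 1): e=[-10,30,28] → ·
    (0,1)@(1, 3): e=[18,42,-12] → ·
    (1,1)@(3, 3): e=[6,30,12] → █
    (2,1)@(5, 3): e=[-6,18,36] → ·
    (1,2)@(3, 5): e=[22,30,-4] → ·
    (2,2)@(5, 5): e=[10,18,20] → █
    (3,2)@(7, 5): e=[-2,6,44] → ·
    (2,3)@(5, 7): e=[26,18,4] → █
    (3,3)@(7, 7): e=[14,6,28] → █
    (4,3)@(9, 7): e=[2,-6,52] → ·
    (2,4)@(5, 9): e=[42,18,-12] → ·
  covered (6 px):
    █ · · · · · · ·
    · █ · · · · · ·
    · · █ · · · · ·
    · · █ █ · · · ·
    · · · █ · · · ·
    · · · · · · · ·
    · · · · · · · ·
T1:
  2·area = 94
  edge (8, 12)→(5, 2): d=(-3,-10) inclusive
  edge (5, 2)→(15, 4): d=(10,2) inclusive
  edge (15, 4)→(8, 12): d=(-7,8) inclusive
    (3,1)@(7, 3): e=[17,6,71] → █
    (4,1)@(9, 3): e=[37,2,55] → █
    (5,1)@(11, 3): e=[57,-2,39] → ·
    (3,2)@(7, 5): e=[11,26,57] → █
    (5,2)@(11, 5): e=[51,18,25] → █
    (6,2)@(13, 5): e=[71,14,9] → █
    (7,2)@(15, 5): e=[91,10,-7] → ·
    (3,3)@(7, 7): e=[5,46,43] → █
    (6,3)@(13, 7): e=[65,34,-5] → ·
    (3,4)@(7, 9): e=[-1,66,29] → ·
    (4,4)@(9, 9): e=[19,62,13] → █
    (5,4)@(11, 9): e=[39,58,-3] → ·
  covered (10 px):
    · · · · · · · ·
    · · · █ █ · · ·
    · · · █ █ █ █ ·
    · · · █ █ █ · ·
    · · · · █ · · ·
    · · · · · · · ·
    · · · · · · · ·
T2:
  2·area = 24
  edge (4, 2)→(8, 10): d=(4,8) inclusive
  edge (8, 10)→(6, 12): d=(-2,2) inclusive
  edge (6, 12)→(4, 2): d=(-2,-10) inclusive
    (7,1)@(15, 3): e=[-84,0,108] → ·  [on edge]
    (2,2)@(5, 5): e=[4,16,4] → █
    (3,2)@(7, 5): e=[-12,12,24] → ·
    (6,2)@(13, 5): e=[-60,0,84] → ·  [on edge]
    (2,3)@(5, 7): e=[12,12,0] → █  [on edge]
    (3,3)@(7, 7): e=[-4,8,20] → ·
    (5,3)@(11, 7): e=[-36,0,60] → ·  [on edge]
    (2,4)@(5, 9): e=[20,8,-4] → ·
    (3,4)@(7, 9): e=[4,4,16] → █
    (4,4)@(9, 9): e=[-12,0,36] → ·  [on edge]
    (3,5)@(7, 11): e=[12,0,12] → █  [on edge]
    (4,5)@(9, 11): e=[-4,-4,32] → ·
    (2,6)@(5, 13): e=[36,0,-12] → ·  [on edge]
  covered (4 px):
    · · · · · · · ·
    · · · · · · · ·
    · · █ · · · · ·
    · · █ · · · · ·
    · · · █ · · · ·
    · · · █ · · · ·
    · · · · · · · ·

Answer: [0,12,12]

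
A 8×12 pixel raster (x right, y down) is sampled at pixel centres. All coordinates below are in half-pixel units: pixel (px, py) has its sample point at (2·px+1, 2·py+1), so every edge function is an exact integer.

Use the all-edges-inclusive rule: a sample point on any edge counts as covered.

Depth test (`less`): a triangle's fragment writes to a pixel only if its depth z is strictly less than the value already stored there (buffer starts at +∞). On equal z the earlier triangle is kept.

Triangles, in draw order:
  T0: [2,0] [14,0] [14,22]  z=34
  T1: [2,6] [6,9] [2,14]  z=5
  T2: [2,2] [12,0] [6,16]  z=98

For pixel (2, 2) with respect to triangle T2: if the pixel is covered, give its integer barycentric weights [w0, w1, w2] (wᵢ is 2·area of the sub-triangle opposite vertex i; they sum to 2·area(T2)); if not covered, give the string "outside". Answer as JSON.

T0:
  2·area = 264
  edge (2, 0)→(14, 0): d=(12,0) inclusive
  edge (14, 0)→(14, 22): d=(0,22) inclusive
  edge (14, 22)→(2, 0): d=(-12,-22) inclusive
    (1,0)@(3, 1): e=[12,242,10] → #
    (2,0)@(5, 1): e=[12,198,54] → #
    (3,0)@(7, 1): e=[12,154,98] → #
    (4,0)@(9, 1): e=[12,110,142] → #
    (5,0)@(11, 1): e=[12,66,186] → #
    (6,0)@(13, 1): e=[12,22,230] → #
    (7,0)@(15, 1): e=[12,-22,274] → ·
    (1,1)@(3, 3): e=[36,242,-14] → ·
    (2,1)@(5, 3): e=[36,198,30] → #
    (7,1)@(15, 3): e=[36,-22,250] → ·
    (2,2)@(5, 5): e=[60,198,6] → #
    (7,2)@(15, 5): e=[60,-22,226] → ·
  covered (33 px):
    · # # # # # # ·
    · · # # # # # ·
    · · # # # # # ·
    · · · # # # # ·
    · · · # # # # ·
    · · · · # # # ·
    · · · · · # # ·
    · · · · · # # ·
    · · · · · · # ·
    · · · · · · # ·
    · · · · · · · ·
    · · · · · · · ·
T1:
  2·area = 32
  edge (2, 6)→(6, 9): d=(4,3) inclusive
  edge (6, 9)→(2, 14): d=(-4,5) inclusive
  edge (2, 14)→(2, 6): d=(0,-8) inclusive
    (1,3)@(3, 7): e=[1,23,8] → #
    (2,3)@(5, 7): e=[-5,13,24] → ·
    (1,4)@(3, 9): e=[9,15,8] → #
    (2,4)@(5, 9): e=[3,5,24] → #
    (3,4)@(7, 9): e=[-3,-5,40] → ·
    (1,5)@(3, 11): e=[17,7,8] → #
    (2,5)@(5, 11): e=[11,-3,24] → ·
    (1,6)@(3, 13): e=[25,-1,8] → ·
  covered (4 px):
    · · · · · · · ·
    · · · · · · · ·
    · · · · · · · ·
    · # · · · · · ·
    · # # · · · · ·
    · # · · · · · ·
    · · · · · · · ·
    · · · · · · · ·
    · · · · · · · ·
    · · · · · · · ·
    · · · · · · · ·
    · · · · · · · ·
T2:
  2·area = 148
  edge (2, 2)→(12, 0): d=(10,-2) inclusive
  edge (12, 0)→(6, 16): d=(-6,16) inclusive
  edge (6, 16)→(2, 2): d=(-4,-14) inclusive
    (3,0)@(7, 1): e=[0,74,74] → #  [on edge]
    (4,0)@(9, 1): e=[4,42,102] → #
    (5,0)@(11, 1): e=[8,10,130] → #
    (6,0)@(13, 1): e=[12,-22,158] → ·
    (1,1)@(3, 3): e=[12,126,10] → #
    (2,1)@(5, 3): e=[16,94,38] → #
    (5,1)@(11, 3): e=[28,-2,122] → ·
    (1,2)@(3, 5): e=[32,114,2] → #
    (5,2)@(11, 5): e=[48,-14,114] → ·
    (1,3)@(3, 7): e=[52,102,-6] → ·
    (2,3)@(5, 7): e=[56,70,22] → #
    (5,3)@(11, 7): e=[68,-26,106] → ·
  covered (19 px):
    · · · # # # · ·
    · # # # # · · ·
    · # # # # · · ·
    · · # # # · · ·
    · · # # · · · ·
    · · # # · · · ·
    · · · # · · · ·
    · · · · · · · ·
    · · · · · · · ·
    · · · · · · · ·
    · · · · · · · ·
    · · · · · · · ·

Result: [82,30,36]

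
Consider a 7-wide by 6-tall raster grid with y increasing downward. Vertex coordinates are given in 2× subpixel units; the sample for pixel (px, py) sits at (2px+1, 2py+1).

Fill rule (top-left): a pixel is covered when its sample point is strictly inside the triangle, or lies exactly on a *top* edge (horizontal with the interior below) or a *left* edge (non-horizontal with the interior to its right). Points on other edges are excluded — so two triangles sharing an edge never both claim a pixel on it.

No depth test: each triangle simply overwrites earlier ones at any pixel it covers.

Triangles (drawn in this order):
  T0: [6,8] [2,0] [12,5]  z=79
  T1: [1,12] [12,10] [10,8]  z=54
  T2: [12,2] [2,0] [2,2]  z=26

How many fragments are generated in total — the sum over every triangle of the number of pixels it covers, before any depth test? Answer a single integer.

T0:
  2·area = 60
  edge (6, 8)→(2, 0): d=(-4,-8) top-left  bias=+0
  edge (2, 0)→(12, 5): d=(10,5) right/bottom  bias=-1
  edge (12, 5)→(6, 8): d=(-6,3) right/bottom  bias=-1
    (1,0)@(3, 1): e=[4,5,51] → #
    (2,0)@(5, 1): e=[20,-5,45] → ·
    (1,1)@(3, 3): e=[-4,25,39] → ·
    (2,1)@(5, 3): e=[12,15,33] → #
    (3,1)@(7, 3): e=[28,5,27] → #
    (4,1)@(9, 3): e=[44,-5,21] → ·
    (2,2)@(5, 5): e=[4,35,21] → #
    (4,2)@(9, 5): e=[36,15,9] → #
    (5,2)@(11, 5): e=[52,5,3] → #
    (6,2)@(13, 5): e=[68,-5,-3] → ·
    (2,3)@(5, 7): e=[-4,55,9] → ·
    (3,3)@(7, 7): e=[12,45,3] → #
  covered (8 px):
    · # · · · · ·
    · · # # · · ·
    · · # # # # ·
    · · · # · · ·
    · · · · · · ·
    · · · · · · ·
T1:
  2·area = 26  (B↔C swapped to make it positive)
  edge (1, 12)→(10, 8): d=(9,-4) top-left  bias=+0
  edge (10, 8)→(12, 10): d=(2,2) right/bottom  bias=-1
  edge (12, 10)→(1, 12): d=(-11,2) right/bottom  bias=-1
    (1,0)@(3, 1): e=[-91,0,117] → ·  [on edge]
    (2,1)@(5, 3): e=[-65,0,91] → ·  [on edge]
    (3,2)@(7, 5): e=[-39,0,65] → ·  [on edge]
    (4,3)@(9, 7): e=[-13,0,39] → ·  [on edge]
    (4,4)@(9, 9): e=[5,4,17] → #
    (5,4)@(11, 9): e=[13,0,13] → ·  [on edge]
    (2,5)@(5, 11): e=[7,16,3] → #
    (3,5)@(7, 11): e=[15,12,-1] → ·
    (4,5)@(9, 11): e=[23,8,-5] → ·
    (6,5)@(13, 11): e=[39,0,-13] → ·  [on edge]
  covered (2 px):
    · · · · · · ·
    · · · · · · ·
    · · · · · · ·
    · · · · · · ·
    · · · · # · ·
    · · # · · · ·
T2:
  2·area = 20  (B↔C swapped to make it positive)
  edge (12, 2)→(2, 2): d=(-10,0) right/bottom  bias=-1
  edge (2, 2)→(2, 0): d=(0,-2) top-left  bias=+0
  edge (2, 0)→(12, 2): d=(10,2) right/bottom  bias=-1
    (1,0)@(3, 1): e=[10,2,8] → #
    (2,0)@(5, 1): e=[10,6,4] → #
    (3,0)@(7, 1): e=[10,10,0] → ·  [on edge]
    (1,1)@(3, 3): e=[-10,2,28] → ·
    (2,1)@(5, 3): e=[-10,6,24] → ·
  covered (2 px):
    · # # · · · ·
    · · · · · · ·
    · · · · · · ·
    · · · · · · ·
    · · · · · · ·
    · · · · · · ·

Final: 12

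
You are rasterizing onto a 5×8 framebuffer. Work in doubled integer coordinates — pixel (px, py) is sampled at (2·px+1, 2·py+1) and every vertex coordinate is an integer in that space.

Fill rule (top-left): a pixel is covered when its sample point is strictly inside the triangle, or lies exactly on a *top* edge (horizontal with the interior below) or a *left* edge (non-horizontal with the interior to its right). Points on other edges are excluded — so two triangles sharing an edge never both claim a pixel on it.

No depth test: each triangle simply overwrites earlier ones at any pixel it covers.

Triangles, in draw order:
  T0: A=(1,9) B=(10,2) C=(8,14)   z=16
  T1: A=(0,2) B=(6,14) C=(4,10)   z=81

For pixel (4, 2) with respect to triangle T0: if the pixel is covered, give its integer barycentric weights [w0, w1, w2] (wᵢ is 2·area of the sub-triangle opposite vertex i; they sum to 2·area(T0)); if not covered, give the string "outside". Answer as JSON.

T0:
  2·area = 94
  edge (1, 9)→(10, 2): d=(9,-7) top-left  bias=+0
  edge (10, 2)→(8, 14): d=(-2,12) right/bottom  bias=-1
  edge (8, 14)→(1, 9): d=(-7,-5) top-left  bias=+0
    (4,1)@(9, 3): e=[2,10,82] → #
    (3,2)@(7, 5): e=[6,30,58] → #
    (2,3)@(5, 7): e=[10,50,34] → #
    (0,4)@(1, 9): e=[0,94,0] → #  [on edge]
    (1,4)@(3, 9): e=[14,70,10] → #
    (4,4)@(9, 9): e=[56,-2,40] → ·
    (0,5)@(1, 11): e=[18,90,-14] → ·
    (1,5)@(3, 11): e=[32,66,-4] → ·
    (2,5)@(5, 11): e=[46,42,6] → #
    (4,5)@(9, 11): e=[74,-6,26] → ·
    (2,6)@(5, 13): e=[64,38,-8] → ·
    (3,6)@(7, 13): e=[78,14,2] → #
  covered (13 px):
    · · · · ·
    · · · · #
    · · · # #
    · · # # #
    # # # # ·
    · · # # ·
    · · · # ·
    · · · · ·
T1:
  degenerate (2·area = 0) — covers nothing

Answer: [6,68,20]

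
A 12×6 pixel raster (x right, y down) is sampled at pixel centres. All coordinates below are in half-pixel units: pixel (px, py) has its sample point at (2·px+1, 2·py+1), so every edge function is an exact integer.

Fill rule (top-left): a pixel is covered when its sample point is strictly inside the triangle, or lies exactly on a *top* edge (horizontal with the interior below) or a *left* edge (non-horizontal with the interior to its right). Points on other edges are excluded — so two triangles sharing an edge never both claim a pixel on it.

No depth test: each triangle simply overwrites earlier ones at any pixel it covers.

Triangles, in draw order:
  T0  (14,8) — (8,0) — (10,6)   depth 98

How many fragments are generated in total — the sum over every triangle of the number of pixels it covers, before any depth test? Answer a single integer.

T0:
  2·area = 20  (B↔C swapped to make it positive)
  edge (14, 8)→(10, 6): d=(-4,-2) top-left  bias=+0
  edge (10, 6)→(8, 0): d=(-2,-6) top-left  bias=+0
  edge (8, 0)→(14, 8): d=(6,8) right/bottom  bias=-1
    (4,1)@(9, 3): e=[10,0,10] → █  [on edge]
    (5,1)@(11, 3): e=[14,12,-6] → ·
    (4,2)@(9, 5): e=[2,-4,22] → ·
    (5,2)@(11, 5): e=[6,8,6] → █
    (6,2)@(13, 5): e=[10,20,-10] → ·
    (5,3)@(11, 7): e=[-2,4,18] → ·
    (6,3)@(13, 7): e=[2,16,2] → █
    (7,3)@(15, 7): e=[6,28,-14] → ·
    (5,4)@(11, 9): e=[-10,0,30] → ·  [on edge]
    (6,4)@(13, 9): e=[-6,12,14] → ·
  covered (3 px):
    · · · · · · · · · · · ·
    · · · · █ · · · · · · ·
    · · · · · █ · · · · · ·
    · · · · · · █ · · · · ·
    · · · · · · · · · · · ·
    · · · · · · · · · · · ·

Result: 3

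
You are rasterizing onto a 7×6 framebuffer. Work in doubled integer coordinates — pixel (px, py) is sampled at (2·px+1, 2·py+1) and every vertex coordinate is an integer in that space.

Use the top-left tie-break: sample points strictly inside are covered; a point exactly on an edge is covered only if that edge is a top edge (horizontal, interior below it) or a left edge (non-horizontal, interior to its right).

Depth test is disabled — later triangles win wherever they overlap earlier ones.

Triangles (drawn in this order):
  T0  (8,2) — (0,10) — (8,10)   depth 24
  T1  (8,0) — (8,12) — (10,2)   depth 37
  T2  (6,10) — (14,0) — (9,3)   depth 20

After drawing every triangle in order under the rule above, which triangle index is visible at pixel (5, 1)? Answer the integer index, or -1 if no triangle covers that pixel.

T0:
  2·area = 64  (B↔C swapped to make it positive)
  edge (8, 2)→(8, 10): d=(0,8) right/bottom  bias=-1
  edge (8, 10)→(0, 10): d=(-8,0) right/bottom  bias=-1
  edge (0, 10)→(8, 2): d=(8,-8) top-left  bias=+0
    (4,0)@(9, 1): e=[-8,72,0] → .  [on edge]
    (3,1)@(7, 3): e=[8,56,0] → X  [on edge]
    (4,1)@(9, 3): e=[-8,56,16] → .
    (2,2)@(5, 5): e=[24,40,0] → X  [on edge]
    (4,2)@(9, 5): e=[-8,40,32] → .
    (1,3)@(3, 7): e=[40,24,0] → X  [on edge]
    (4,3)@(9, 7): e=[-8,24,48] → .
    (0,4)@(1, 9): e=[56,8,0] → X  [on edge]
    (4,4)@(9, 9): e=[-8,8,64] → .
    (0,5)@(1, 11): e=[56,-8,16] → .
    (1,5)@(3, 11): e=[40,-8,32] → .
    (2,5)@(5, 11): e=[24,-8,48] → .
  covered (10 px):
    . . . . . . .
    . . . X . . .
    . . X X . . .
    . X X X . . .
    X X X X . . .
    . . . . . . .
T1:
  2·area = 24  (B↔C swapped to make it positive)
  edge (8, 0)→(10, 2): d=(2,2) right/bottom  bias=-1
  edge (10, 2)→(8, 12): d=(-2,10) right/bottom  bias=-1
  edge (8, 12)→(8, 0): d=(0,-12) top-left  bias=+0
    (4,0)@(9, 1): e=[0,12,12] → .  [on edge]
    (4,1)@(9, 3): e=[4,8,12] → X
    (5,1)@(11, 3): e=[0,-12,36] → .  [on edge]
    (4,2)@(9, 5): e=[8,4,12] → X
    (5,2)@(11, 5): e=[4,-16,36] → .
    (6,2)@(13, 5): e=[0,-36,60] → .  [on edge]
    (4,3)@(9, 7): e=[12,0,12] → .  [on edge]
  covered (2 px):
    . . . . . . .
    . . . . X . .
    . . . . X . .
    . . . . . . .
    . . . . . . .
    . . . . . . .
T2:
  2·area = 26  (B↔C swapped to make it positive)
  edge (6, 10)→(9, 3): d=(3,-7) top-left  bias=+0
  edge (9, 3)→(14, 0): d=(5,-3) top-left  bias=+0
  edge (14, 0)→(6, 10): d=(-8,10) right/bottom  bias=-1
    (6,0)@(13, 1): e=[22,2,2] → X
    (4,1)@(9, 3): e=[0,0,26] → X  [on edge]
    (5,1)@(11, 3): e=[14,6,6] → X
    (6,1)@(13, 3): e=[28,12,-14] → .
    (4,2)@(9, 5): e=[6,10,10] → X
    (5,2)@(11, 5): e=[20,16,-10] → .
    (4,3)@(9, 7): e=[12,20,-6] → .
  covered (4 px):
    . . . . . . X
    . . . . X X .
    . . . . X . .
    . . . . . . .
    . . . . . . .
    . . . . . . .

Z-buffer (winner per pixel, '.' = empty):
  . . . . . . 2
  . . . 0 2 2 .
  . . 0 0 2 . .
  . 0 0 0 . . .
  0 0 0 0 . . .
  . . . . . . .

Result: 2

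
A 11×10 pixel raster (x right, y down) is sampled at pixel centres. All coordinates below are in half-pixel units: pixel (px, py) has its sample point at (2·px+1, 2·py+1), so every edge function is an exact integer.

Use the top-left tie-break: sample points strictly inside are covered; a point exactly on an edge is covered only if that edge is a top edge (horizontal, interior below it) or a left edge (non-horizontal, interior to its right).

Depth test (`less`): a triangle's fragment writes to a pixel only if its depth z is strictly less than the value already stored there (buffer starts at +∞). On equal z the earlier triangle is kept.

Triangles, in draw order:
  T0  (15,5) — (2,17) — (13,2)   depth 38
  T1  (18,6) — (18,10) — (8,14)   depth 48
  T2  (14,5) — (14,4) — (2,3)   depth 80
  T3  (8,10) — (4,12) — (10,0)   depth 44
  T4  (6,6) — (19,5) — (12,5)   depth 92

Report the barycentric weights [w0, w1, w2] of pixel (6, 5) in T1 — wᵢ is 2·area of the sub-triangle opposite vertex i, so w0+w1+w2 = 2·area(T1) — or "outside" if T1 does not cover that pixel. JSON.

T0:
  2·area = 63
  edge (15, 5)→(2, 17): d=(-13,12) right/bottom  bias=-1
  edge (2, 17)→(13, 2): d=(11,-15) top-left  bias=+0
  edge (13, 2)→(15, 5): d=(2,3) right/bottom  bias=-1
    (6,1)@(13, 3): e=[50,11,2] → X
    (7,1)@(15, 3): e=[26,41,-4] → .
    (5,2)@(11, 5): e=[48,3,12] → X
    (7,2)@(15, 5): e=[0,63,0] → .  [on edge]
    (5,3)@(11, 7): e=[22,25,16] → X
    (6,3)@(13, 7): e=[-2,55,10] → .
    (4,4)@(9, 9): e=[20,17,26] → X
    (5,4)@(11, 9): e=[-4,47,20] → .
    (3,5)@(7, 11): e=[18,9,36] → X
    (4,5)@(9, 11): e=[-6,39,30] → .
    (9,5)@(19, 11): e=[-126,189,0] → .  [on edge]
    (2,6)@(5, 13): e=[16,1,46] → X
  covered (7 px):
    . . . . . . . . . . .
    . . . . . . X . . . .
    . . . . . X X . . . .
    . . . . . X . . . . .
    . . . . X . . . . . .
    . . . X . . . . . . .
    . . X . . . . . . . .
    . . . . . . . . . . .
    . . . . . . . . . . .
    . . . . . . . . . . .
T1:
  2·area = 40
  edge (18, 6)→(18, 10): d=(0,4) right/bottom  bias=-1
  edge (18, 10)→(8, 14): d=(-10,4) right/bottom  bias=-1
  edge (8, 14)→(18, 6): d=(10,-8) top-left  bias=+0
    (8,3)@(17, 7): e=[4,34,2] → X
    (9,3)@(19, 7): e=[-4,26,18] → .
    (7,4)@(15, 9): e=[12,22,6] → X
    (9,4)@(19, 9): e=[-4,6,38] → .
    (6,5)@(13, 11): e=[20,10,10] → X
    (8,5)@(17, 11): e=[4,-6,42] → .
    (6,6)@(13, 13): e=[20,-10,30] → .
    (7,6)@(15, 13): e=[12,-18,46] → .
  covered (5 px):
    . . . . . . . . . . .
    . . . . . . . . . . .
    . . . . . . . . . . .
    . . . . . . . . X . .
    . . . . . . . X X . .
    . . . . . . X X . . .
    . . . . . . . . . . .
    . . . . . . . . . . .
    . . . . . . . . . . .
    . . . . . . . . . . .
T2:
  2·area = 12  (B↔C swapped to make it positive)
  edge (14, 5)→(2, 3): d=(-12,-2) top-left  bias=+0
  edge (2, 3)→(14, 4): d=(12,1) right/bottom  bias=-1
  edge (14, 4)→(14, 5): d=(0,1) right/bottom  bias=-1
  covered (0 px):
    . . . . . . . . . . .
    . . . . . . . . . . .
    . . . . . . . . . . .
    . . . . . . . . . . .
    . . . . . . . . . . .
    . . . . . . . . . . .
    . . . . . . . . . . .
    . . . . . . . . . . .
    . . . . . . . . . . .
    . . . . . . . . . . .
T3:
  2·area = 36
  edge (8, 10)→(4, 12): d=(-4,2) right/bottom  bias=-1
  edge (4, 12)→(10, 0): d=(6,-12) top-left  bias=+0
  edge (10, 0)→(8, 10): d=(-2,10) right/bottom  bias=-1
    (4,1)@(9, 3): e=[26,6,4] → X
    (5,1)@(11, 3): e=[22,30,-16] → .
    (4,2)@(9, 5): e=[18,18,0] → .  [on edge]
    (3,3)@(7, 7): e=[14,6,16] → X
    (4,3)@(9, 7): e=[10,30,-4] → .
    (3,4)@(7, 9): e=[6,18,12] → X
    (4,4)@(9, 9): e=[2,42,-8] → .
    (2,5)@(5, 11): e=[2,6,28] → X
    (3,5)@(7, 11): e=[-2,30,8] → .
    (2,6)@(5, 13): e=[-6,18,24] → .
    (3,7)@(7, 15): e=[-18,54,0] → .  [on edge]
  covered (4 px):
    . . . . . . . . . . .
    . . . . X . . . . . .
    . . . . . . . . . . .
    . . . X . . . . . . .
    . . . X . . . . . . .
    . . X . . . . . . . .
    . . . . . . . . . . .
    . . . . . . . . . . .
    . . . . . . . . . . .
    . . . . . . . . . . .
T4:
  2·area = 7  (B↔C swapped to make it positive)
  edge (6, 6)→(12, 5): d=(6,-1) top-left  bias=+0
  edge (12, 5)→(19, 5): d=(7,0) top-left  bias=+0
  edge (19, 5)→(6, 6): d=(-13,1) right/bottom  bias=-1
    (0,2)@(1, 5): e=[-11,0,18] → .  [on edge]
    (1,2)@(3, 5): e=[-9,0,16] → .  [on edge]
    (2,2)@(5, 5): e=[-7,0,14] → .  [on edge]
    (3,2)@(7, 5): e=[-5,0,12] → .  [on edge]
    (4,2)@(9, 5): e=[-3,0,10] → .  [on edge]
    (5,2)@(11, 5): e=[-1,0,8] → .  [on edge]
    (6,2)@(13, 5): e=[1,0,6] → X  [on edge]
    (7,2)@(15, 5): e=[3,0,4] → X  [on edge]
    (8,2)@(17, 5): e=[5,0,2] → X  [on edge]
    (9,2)@(19, 5): e=[7,0,0] → .  [on edge]
    (10,2)@(21, 5): e=[9,0,-2] → .  [on edge]
    (6,3)@(13, 7): e=[13,14,-20] → .
  covered (3 px):
    . . . . . . . . . . .
    . . . . . . . . . . .
    . . . . . . X X X . .
    . . . . . . . . . . .
    . . . . . . . . . . .
    . . . . . . . . . . .
    . . . . . . . . . . .
    . . . . . . . . . . .
    . . . . . . . . . . .
    . . . . . . . . . . .

Answer: [10,10,20]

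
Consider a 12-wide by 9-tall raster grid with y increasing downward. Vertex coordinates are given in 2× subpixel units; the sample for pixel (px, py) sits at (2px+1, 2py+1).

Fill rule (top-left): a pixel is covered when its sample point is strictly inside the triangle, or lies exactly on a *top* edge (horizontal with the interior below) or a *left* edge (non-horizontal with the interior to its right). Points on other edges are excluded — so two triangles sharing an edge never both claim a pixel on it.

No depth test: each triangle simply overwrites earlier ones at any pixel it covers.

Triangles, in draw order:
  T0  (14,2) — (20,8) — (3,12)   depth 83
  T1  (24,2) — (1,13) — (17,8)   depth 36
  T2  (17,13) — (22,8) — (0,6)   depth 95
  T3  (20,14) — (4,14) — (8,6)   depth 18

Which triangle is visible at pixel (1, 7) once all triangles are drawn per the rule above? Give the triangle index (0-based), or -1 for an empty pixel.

T0:
  2·area = 126
  edge (14, 2)→(20, 8): d=(6,6) right/bottom  bias=-1
  edge (20, 8)→(3, 12): d=(-17,4) right/bottom  bias=-1
  edge (3, 12)→(14, 2): d=(11,-10) top-left  bias=+0
    (6,0)@(13, 1): e=[0,147,-21] → ·  [on edge]
    (6,1)@(13, 3): e=[12,113,1] → #
    (7,1)@(15, 3): e=[0,105,21] → ·  [on edge]
    (5,2)@(11, 5): e=[36,87,3] → #
    (7,2)@(15, 5): e=[12,71,43] → #
    (8,2)@(17, 5): e=[0,63,63] → ·  [on edge]
    (4,3)@(9, 7): e=[60,61,5] → #
    (8,3)@(17, 7): e=[12,29,85] → #
    (9,3)@(19, 7): e=[0,21,105] → ·  [on edge]
    (3,4)@(7, 9): e=[84,35,7] → #
    (8,4)@(17, 9): e=[24,-5,107] → ·
    (10,4)@(21, 9): e=[0,-21,147] → ·  [on edge]
    (11,5)@(23, 11): e=[0,-63,189] → ·  [on edge]
  covered (16 px):
    · · · · · · · · · · · ·
    · · · · · · # · · · · ·
    · · · · · # # # · · · ·
    · · · · # # # # # · · ·
    · · · # # # # # · · · ·
    · · # # · · · · · · · ·
    · · · · · · · · · · · ·
    · · · · · · · · · · · ·
    · · · · · · · · · · · ·
T1:
  2·area = 61  (B↔C swapped to make it positive)
  edge (24, 2)→(17, 8): d=(-7,6) right/bottom  bias=-1
  edge (17, 8)→(1, 13): d=(-16,5) right/bottom  bias=-1
  edge (1, 13)→(24, 2): d=(23,-11) top-left  bias=+0
    (9,2)@(19, 5): e=[9,38,14] → #
    (10,2)@(21, 5): e=[-3,28,36] → ·
    (7,3)@(15, 7): e=[19,26,16] → #
    (8,3)@(17, 7): e=[7,16,38] → #
    (9,3)@(19, 7): e=[-5,6,60] → ·
    (5,4)@(11, 9): e=[29,14,18] → #
    (6,4)@(13, 9): e=[17,4,40] → #
    (7,4)@(15, 9): e=[5,-6,62] → ·
    (8,4)@(17, 9): e=[-7,-16,84] → ·
    (3,5)@(7, 11): e=[39,2,20] → #
    (4,5)@(9, 11): e=[27,-8,42] → ·
    (5,5)@(11, 11): e=[15,-18,64] → ·
    (0,6)@(1, 13): e=[61,0,0] → ·  [on edge]
  covered (6 px):
    · · · · · · · · · · · ·
    · · · · · · · · · · · ·
    · · · · · · · · · # · ·
    · · · · · · · # # · · ·
    · · · · · # # · · · · ·
    · · · # · · · · · · · ·
    · · · · · · · · · · · ·
    · · · · · · · · · · · ·
    · · · · · · · · · · · ·
T2:
  2·area = 120  (B↔C swapped to make it positive)
  edge (17, 13)→(0, 6): d=(-17,-7) top-left  bias=+0
  edge (0, 6)→(22, 8): d=(22,2) right/bottom  bias=-1
  edge (22, 8)→(17, 13): d=(-5,5) right/bottom  bias=-1
    (1,3)@(3, 7): e=[4,16,100] → #
    (2,3)@(5, 7): e=[18,12,90] → #
    (3,3)@(7, 7): e=[32,8,80] → #
    (4,3)@(9, 7): e=[46,4,70] → #
    (5,3)@(11, 7): e=[60,0,60] → ·  [on edge]
    (11,3)@(23, 7): e=[144,-24,0] → ·  [on edge]
    (1,4)@(3, 9): e=[-30,60,90] → ·
    (2,4)@(5, 9): e=[-16,56,80] → ·
    (3,4)@(7, 9): e=[-2,52,70] → ·
    (4,4)@(9, 9): e=[12,48,60] → #
    (5,4)@(11, 9): e=[26,44,50] → #
    (6,4)@(13, 9): e=[40,40,40] → #
    (10,4)@(21, 9): e=[96,24,0] → ·  [on edge]
    (9,5)@(19, 11): e=[48,72,0] → ·  [on edge]
    (8,6)@(17, 13): e=[0,120,0] → ·  [on edge]
    (7,7)@(15, 15): e=[-48,168,0] → ·  [on edge]
    (6,8)@(13, 17): e=[-96,216,0] → ·  [on edge]
  covered (13 px):
    · · · · · · · · · · · ·
    · · · · · · · · · · · ·
    · · · · · · · · · · · ·
    · # # # # · · · · · · ·
    · · · · # # # # # # · ·
    · · · · · · # # # · · ·
    · · · · · · · · · · · ·
    · · · · · · · · · · · ·
    · · · · · · · · · · · ·
T3:
  2·area = 128
  edge (20, 14)→(4, 14): d=(-16,0) right/bottom  bias=-1
  edge (4, 14)→(8, 6): d=(4,-8) top-left  bias=+0
  edge (8, 6)→(20, 14): d=(12,8) right/bottom  bias=-1
    (4,3)@(9, 7): e=[112,12,4] → #
    (5,3)@(11, 7): e=[112,28,-12] → ·
    (3,4)@(7, 9): e=[80,4,44] → #
    (5,4)@(11, 9): e=[80,36,12] → #
    (6,4)@(13, 9): e=[80,52,-4] → ·
    (3,5)@(7, 11): e=[48,12,68] → #
    (6,5)@(13, 11): e=[48,60,20] → #
    (7,5)@(15, 11): e=[48,76,4] → #
    (8,5)@(17, 11): e=[48,92,-12] → ·
    (2,6)@(5, 13): e=[16,4,108] → #
    (8,6)@(17, 13): e=[16,100,12] → #
    (9,6)@(19, 13): e=[16,116,-4] → ·
  covered (16 px):
    · · · · · · · · · · · ·
    · · · · · · · · · · · ·
    · · · · · · · · · · · ·
    · · · · # · · · · · · ·
    · · · # # # · · · · · ·
    · · · # # # # # · · · ·
    · · # # # # # # # · · ·
    · · · · · · · · · · · ·
    · · · · · · · · · · · ·

Z-buffer (winner per pixel, '.' = empty):
  . . . . . . . . . . . .
  . . . . . . 0 . . . . .
  . . . . . 0 0 0 . 1 . .
  . 2 2 2 3 0 0 1 1 . . .
  . . . 3 3 3 2 2 2 2 . .
  . . 0 3 3 3 3 3 2 . . .
  . . 3 3 3 3 3 3 3 . . .
  . . . . . . . . . . . .
  . . . . . . . . . . . .

Answer: -1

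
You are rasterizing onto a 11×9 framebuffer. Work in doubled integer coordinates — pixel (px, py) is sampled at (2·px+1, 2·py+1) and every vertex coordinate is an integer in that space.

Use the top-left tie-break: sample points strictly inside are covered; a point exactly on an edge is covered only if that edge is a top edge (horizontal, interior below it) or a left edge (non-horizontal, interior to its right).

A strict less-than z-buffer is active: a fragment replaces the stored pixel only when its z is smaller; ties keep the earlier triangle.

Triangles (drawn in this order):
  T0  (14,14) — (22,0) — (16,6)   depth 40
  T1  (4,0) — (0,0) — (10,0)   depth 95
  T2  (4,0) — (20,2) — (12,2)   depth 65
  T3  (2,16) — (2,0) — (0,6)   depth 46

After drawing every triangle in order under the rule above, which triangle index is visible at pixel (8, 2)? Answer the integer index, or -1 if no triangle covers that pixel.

T0:
  2·area = 36  (B↔C swapped to make it positive)
  edge (14, 14)→(16, 6): d=(2,-8) top-left  bias=+0
  edge (16, 6)→(22, 0): d=(6,-6) top-left  bias=+0
  edge (22, 0)→(14, 14): d=(-8,14) right/bottom  bias=-1
    (10,0)@(21, 1): e=[30,0,6] → #  [on edge]
    (9,1)@(19, 3): e=[18,0,18] → #  [on edge]
    (10,1)@(21, 3): e=[34,12,-10] → ·
    (8,2)@(17, 5): e=[6,0,30] → #  [on edge]
    (10,2)@(21, 5): e=[38,24,-26] → ·
    (7,3)@(15, 7): e=[-6,0,42] → ·  [on edge]
    (8,3)@(17, 7): e=[10,12,14] → #
    (9,3)@(19, 7): e=[26,24,-14] → ·
    (6,4)@(13, 9): e=[-18,0,54] → ·  [on edge]
    (8,4)@(17, 9): e=[14,24,-2] → ·
    (5,5)@(11, 11): e=[-30,0,66] → ·  [on edge]
    (7,5)@(15, 11): e=[2,24,10] → #
    (4,6)@(9, 13): e=[-42,0,78] → ·  [on edge]
    (3,7)@(7, 15): e=[-54,0,90] → ·  [on edge]
    (2,8)@(5, 17): e=[-66,0,102] → ·  [on edge]
  covered (6 px):
    · · · · · · · · · · #
    · · · · · · · · · # ·
    · · · · · · · · # # ·
    · · · · · · · · # · ·
    · · · · · · · · · · ·
    · · · · · · · # · · ·
    · · · · · · · · · · ·
    · · · · · · · · · · ·
    · · · · · · · · · · ·
T1:
  degenerate (2·area = 0) — covers nothing
T2:
  2·area = 16
  edge (4, 0)→(20, 2): d=(16,2) right/bottom  bias=-1
  edge (20, 2)→(12, 2): d=(-8,0) right/bottom  bias=-1
  edge (12, 2)→(4, 0): d=(-8,-2) top-left  bias=+0
    (4,0)@(9, 1): e=[6,8,2] → #
    (5,0)@(11, 1): e=[2,8,6] → #
    (6,0)@(13, 1): e=[-2,8,10] → ·
    (4,1)@(9, 3): e=[38,-8,-14] → ·
    (5,1)@(11, 3): e=[34,-8,-10] → ·
  covered (2 px):
    · · · · # # · · · · ·
    · · · · · · · · · · ·
    · · · · · · · · · · ·
    · · · · · · · · · · ·
    · · · · · · · · · · ·
    · · · · · · · · · · ·
    · · · · · · · · · · ·
    · · · · · · · · · · ·
    · · · · · · · · · · ·
T3:
  2·area = 32  (B↔C swapped to make it positive)
  edge (2, 16)→(0, 6): d=(-2,-10) top-left  bias=+0
  edge (0, 6)→(2, 0): d=(2,-6) top-left  bias=+0
  edge (2, 0)→(2, 16): d=(0,16) right/bottom  bias=-1
    (0,1)@(1, 3): e=[16,0,16] → #  [on edge]
    (1,1)@(3, 3): e=[36,12,-16] → ·
    (0,2)@(1, 5): e=[12,4,16] → #
    (1,2)@(3, 5): e=[32,16,-16] → ·
    (0,3)@(1, 7): e=[8,8,16] → #
    (1,3)@(3, 7): e=[28,20,-16] → ·
    (0,4)@(1, 9): e=[4,12,16] → #
    (1,4)@(3, 9): e=[24,24,-16] → ·
    (0,5)@(1, 11): e=[0,16,16] → #  [on edge]
    (1,5)@(3, 11): e=[20,28,-16] → ·
    (0,6)@(1, 13): e=[-4,20,16] → ·
  covered (5 px):
    · · · · · · · · · · ·
    # · · · · · · · · · ·
    # · · · · · · · · · ·
    # · · · · · · · · · ·
    # · · · · · · · · · ·
    # · · · · · · · · · ·
    · · · · · · · · · · ·
    · · · · · · · · · · ·
    · · · · · · · · · · ·

Z-buffer (winner per pixel, '.' = empty):
  . . . . 2 2 . . . . 0
  3 . . . . . . . . 0 .
  3 . . . . . . . 0 0 .
  3 . . . . . . . 0 . .
  3 . . . . . . . . . .
  3 . . . . . . 0 . . .
  . . . . . . . . . . .
  . . . . . . . . . . .
  . . . . . . . . . . .

Result: 0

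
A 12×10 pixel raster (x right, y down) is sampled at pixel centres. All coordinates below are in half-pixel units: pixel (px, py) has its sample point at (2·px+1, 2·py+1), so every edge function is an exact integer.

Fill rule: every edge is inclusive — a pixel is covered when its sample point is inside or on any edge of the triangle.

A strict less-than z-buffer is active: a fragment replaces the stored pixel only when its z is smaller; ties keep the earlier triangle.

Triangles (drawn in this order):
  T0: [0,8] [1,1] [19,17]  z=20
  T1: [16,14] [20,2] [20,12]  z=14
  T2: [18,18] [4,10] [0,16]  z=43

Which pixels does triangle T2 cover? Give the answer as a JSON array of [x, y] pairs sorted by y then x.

T0:
  2·area = 142
  edge (0, 8)→(1, 1): d=(1,-7) inclusive
  edge (1, 1)→(19, 17): d=(18,16) inclusive
  edge (19, 17)→(0, 8): d=(-19,-9) inclusive
    (0,0)@(1, 1): e=[0,0,142] → █  [on edge]
    (1,0)@(3, 1): e=[14,-32,160] → ·
    (0,1)@(1, 3): e=[2,36,104] → █
    (1,1)@(3, 3): e=[16,4,122] → █
    (2,1)@(5, 3): e=[30,-28,140] → ·
    (0,2)@(1, 5): e=[4,72,66] → █
    (2,2)@(5, 5): e=[32,8,102] → █
    (3,2)@(7, 5): e=[46,-24,120] → ·
    (0,3)@(1, 7): e=[6,108,28] → █
    (3,3)@(7, 7): e=[48,12,82] → █
    (4,3)@(9, 7): e=[62,-20,100] → ·
    (0,4)@(1, 9): e=[8,144,-10] → ·
    (9,8)@(19, 17): e=[142,0,0] → █  [on edge]
  covered (21 px):
    █ · · · · · · · · · · ·
    █ █ · · · · · · · · · ·
    █ █ █ · · · · · · · · ·
    █ █ █ █ · · · · · · · ·
    · █ █ █ █ · · · · · · ·
    · · · █ █ █ · · · · · ·
    · · · · · █ █ · · · · ·
    · · · · · · · █ · · · ·
    · · · · · · · · · █ · ·
    · · · · · · · · · · · ·
T1:
  2·area = 40
  edge (16, 14)→(20, 2): d=(4,-12) inclusive
  edge (20, 2)→(20, 12): d=(0,10) inclusive
  edge (20, 12)→(16, 14): d=(-4,2) inclusive
    (9,2)@(19, 5): e=[0,10,30] → █  [on edge]
    (10,2)@(21, 5): e=[24,-10,26] → ·
    (9,3)@(19, 7): e=[8,10,22] → █
    (10,3)@(21, 7): e=[32,-10,18] → ·
    (9,4)@(19, 9): e=[16,10,14] → █
    (10,4)@(21, 9): e=[40,-10,10] → ·
    (8,5)@(17, 11): e=[0,30,10] → █  [on edge]
    (10,5)@(21, 11): e=[48,-10,2] → ·
    (8,6)@(17, 13): e=[8,30,2] → █
    (9,6)@(19, 13): e=[32,10,-2] → ·
    (8,7)@(17, 15): e=[16,30,-6] → ·
    (7,8)@(15, 17): e=[0,50,-10] → ·  [on edge]
  covered (6 px):
    · · · · · · · · · · · ·
    · · · · · · · · · · · ·
    · · · · · · · · · █ · ·
    · · · · · · · · · █ · ·
    · · · · · · · · · █ · ·
    · · · · · · · · █ █ · ·
    · · · · · · · · █ · · ·
    · · · · · · · · · · · ·
    · · · · · · · · · · · ·
    · · · · · · · · · · · ·
T2:
  2·area = 116  (B↔C swapped to make it positive)
  edge (18, 18)→(0, 16): d=(-18,-2) inclusive
  edge (0, 16)→(4, 10): d=(4,-6) inclusive
  edge (4, 10)→(18, 18): d=(14,8) inclusive
    (2,5)@(5, 11): e=[100,10,6] → █
    (3,5)@(7, 11): e=[104,22,-10] → ·
    (1,6)@(3, 13): e=[60,6,50] → █
    (3,6)@(7, 13): e=[68,30,18] → █
    (4,6)@(9, 13): e=[72,42,2] → █
    (5,6)@(11, 13): e=[76,54,-14] → ·
    (0,7)@(1, 15): e=[20,2,94] → █
    (5,7)@(11, 15): e=[40,62,14] → █
    (6,7)@(13, 15): e=[44,74,-2] → ·
    (0,8)@(1, 17): e=[-16,10,122] → ·
    (1,8)@(3, 17): e=[-12,22,106] → ·
    (2,8)@(5, 17): e=[-8,34,90] → ·
    (4,8)@(9, 17): e=[0,58,58] → █  [on edge]
  covered (15 px):
    · · · · · · · · · · · ·
    · · · · · · · · · · · ·
    · · · · · · · · · · · ·
    · · · · · · · · · · · ·
    · · · · · · · · · · · ·
    · · █ · · · · · · · · ·
    · █ █ █ █ · · · · · · ·
    █ █ █ █ █ █ · · · · · ·
    · · · · █ █ █ █ · · · ·
    · · · · · · · · · · · ·

Answer: [[2,5],[1,6],[2,6],[3,6],[4,6],[0,7],[1,7],[2,7],[3,7],[4,7],[5,7],[4,8],[5,8],[6,8],[7,8]]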